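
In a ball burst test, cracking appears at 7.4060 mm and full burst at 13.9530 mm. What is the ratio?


Formula: Ratio = crack / burst
Substituting: Ratio = 7.4060 / 13.9530
Result: 0.5308


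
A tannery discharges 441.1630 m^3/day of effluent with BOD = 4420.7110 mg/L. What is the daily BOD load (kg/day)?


Formula: BOD_load = volume * conc / 1000
Substituting: BOD_load = 441.1630 * 4420.7110 / 1000
Result: 1950.2541 kg/day


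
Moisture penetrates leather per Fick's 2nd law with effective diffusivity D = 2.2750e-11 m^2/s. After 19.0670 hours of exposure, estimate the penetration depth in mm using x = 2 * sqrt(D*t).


t = 19.0670 hr * 3600 = 68641.2000 s
D * t = 2.2750e-11 * 68641.2000 = 1.5616e-06
x = 2 * sqrt(D*t) = 2 * sqrt(1.5616e-06) = 0.00249927 m = 2.4993 mm


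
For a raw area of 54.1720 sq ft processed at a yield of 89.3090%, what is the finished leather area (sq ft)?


Formula: finished = raw * yield / 100
Substituting: finished = 54.1720 * 89.3090 / 100
Result: 48.3805 sq ft


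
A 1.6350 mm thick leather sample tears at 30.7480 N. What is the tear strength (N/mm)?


Formula: Tear strength = force / thickness
Substituting: Tear strength = 30.7480 / 1.6350
Result: 18.8061 N/mm


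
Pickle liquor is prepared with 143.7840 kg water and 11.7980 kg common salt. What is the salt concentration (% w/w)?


Formula: Conc = salt / (water + salt) * 100
Substituting: Conc = 11.7980 / (143.7840 + 11.7980) * 100
Result: 7.5831 %


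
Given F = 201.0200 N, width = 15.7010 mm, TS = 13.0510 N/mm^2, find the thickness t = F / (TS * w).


Formula: t = F / (TS * w)
Substituting: t = 201.0200 / (13.0510 * 15.7010)
Result: 0.9810 mm


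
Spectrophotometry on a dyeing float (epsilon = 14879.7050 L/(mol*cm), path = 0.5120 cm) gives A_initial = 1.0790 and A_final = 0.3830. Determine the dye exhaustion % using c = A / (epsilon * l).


c_initial = A_i / (epsilon * l) = 1.0790 / (14879.7050 * 0.5120) = 1.4163e-04 mol/L
c_final = A_f / (epsilon * l) = 0.3830 / (14879.7050 * 0.5120) = 5.0273e-05 mol/L
Exhaustion = (c_initial - c_final) / c_initial * 100 = (1.4163e-04 - 5.0273e-05) / 1.4163e-04 * 100 = 64.5042 %


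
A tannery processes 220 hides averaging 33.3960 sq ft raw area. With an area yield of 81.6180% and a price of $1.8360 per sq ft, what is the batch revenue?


Raw_total = N * avg_area = 220 * 33.3960 = 7347.1200 sq ft
Finished = Raw_total * yield / 100 = 7347.1200 * 81.6180 / 100 = 5996.5724 sq ft
Value = Finished * price = 5996.5724 * 1.8360 = 11009.7069 $


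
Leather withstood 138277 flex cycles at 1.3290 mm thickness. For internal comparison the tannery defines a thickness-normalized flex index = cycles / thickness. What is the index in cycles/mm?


Formula: Index = cycles / thickness
Substituting: Index = 138277 / 1.3290
Result: 104045.8992 cycles/mm


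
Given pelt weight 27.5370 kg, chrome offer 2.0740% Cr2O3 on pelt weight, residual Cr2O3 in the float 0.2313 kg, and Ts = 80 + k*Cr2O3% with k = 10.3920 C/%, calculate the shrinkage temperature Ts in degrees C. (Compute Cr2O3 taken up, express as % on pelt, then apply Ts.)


Offered = pelt * offer_pct / 100 = 27.5370 * 2.0740 / 100 = 0.5711 kg
Uptake = offered - residual = 0.5711 - 0.2313 = 0.3398 kg
Cr2O3% on pelt = uptake / pelt * 100 = 0.3398 / 27.5370 * 100 = 1.2340 %
Ts = 80 + k * Cr2O3% = 80 + 10.3920 * 1.2340 = 92.8241 C


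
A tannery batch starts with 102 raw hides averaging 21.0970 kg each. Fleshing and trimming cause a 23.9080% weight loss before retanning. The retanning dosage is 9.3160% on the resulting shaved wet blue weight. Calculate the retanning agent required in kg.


Total_raw = N * avg_wt = 102 * 21.0970 = 2151.8940 kg
Substrate = Total_raw * (1 - loss/100) = 2151.8940 * (1 - 23.9080/100) = 1637.4192 kg
Retan = Substrate * pct / 100 = 1637.4192 * 9.3160 / 100 = 152.5420 kg


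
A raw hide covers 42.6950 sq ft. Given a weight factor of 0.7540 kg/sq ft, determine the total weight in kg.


Formula: Weight = area * weight_per_sqft
Substituting: Weight = 42.6950 * 0.7540
Result: 32.1920 kg


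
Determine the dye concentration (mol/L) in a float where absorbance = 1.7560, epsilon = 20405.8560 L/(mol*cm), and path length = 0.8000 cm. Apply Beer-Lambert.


Formula: c = A / (epsilon * l)
Substituting: c = 1.7560 / (20405.8560 * 0.8000)
Result: 1.0757e-04 mol/L


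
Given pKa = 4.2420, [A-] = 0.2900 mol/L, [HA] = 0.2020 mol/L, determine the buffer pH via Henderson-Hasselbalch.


ratio = [A-] / [HA] = 0.2900 / 0.2020 = 1.4356
log10(ratio) = 0.1570
pH = pKa + log10(ratio) = 4.2420 + 0.1570 = 4.3990


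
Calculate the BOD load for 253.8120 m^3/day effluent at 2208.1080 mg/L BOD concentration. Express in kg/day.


Formula: BOD_load = volume * conc / 1000
Substituting: BOD_load = 253.8120 * 2208.1080 / 1000
Result: 560.4443 kg/day


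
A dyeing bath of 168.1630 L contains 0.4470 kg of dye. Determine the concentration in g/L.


Formula: Conc = dye_mass(kg) / volume(L) * 1000
Substituting: Conc = 0.4470 / 168.1630 * 1000
Result: 2.6581 g/L


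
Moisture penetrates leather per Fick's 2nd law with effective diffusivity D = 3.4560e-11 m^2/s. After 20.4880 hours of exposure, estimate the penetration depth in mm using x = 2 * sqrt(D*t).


t = 20.4880 hr * 3600 = 73756.8000 s
D * t = 3.4560e-11 * 73756.8000 = 2.5490e-06
x = 2 * sqrt(D*t) = 2 * sqrt(2.5490e-06) = 0.00319314 m = 3.1931 mm


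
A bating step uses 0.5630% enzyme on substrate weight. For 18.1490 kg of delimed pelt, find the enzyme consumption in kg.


Formula: Enzyme = substrate * pct / 100
Substituting: Enzyme = 18.1490 * 0.5630 / 100
Result: 0.1022 kg


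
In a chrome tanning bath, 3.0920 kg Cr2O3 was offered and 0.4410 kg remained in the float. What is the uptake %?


Formula: Uptake = (offered - residual) / offered * 100
Substituting: Uptake = (3.0920 - 0.4410) / 3.0920 * 100
Result: 85.7374 %


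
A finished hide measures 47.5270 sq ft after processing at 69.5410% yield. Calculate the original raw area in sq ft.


Formula: raw = finished * 100 / yield
Substituting: raw = 47.5270 * 100 / 69.5410
Result: 68.3439 sq ft


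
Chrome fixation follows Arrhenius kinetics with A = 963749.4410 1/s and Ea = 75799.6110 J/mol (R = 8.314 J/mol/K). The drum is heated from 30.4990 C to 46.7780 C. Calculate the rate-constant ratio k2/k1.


T1 = 30.4990 + 273.15 = 303.6490 K; T2 = 46.7780 + 273.15 = 319.9280 K
k1 = A * exp(-Ea/(R*T1)) = 963749.4410 * exp(-75799.6110/(8.314*303.6490)) = 8.7945e-08 1/s
k2 = A * exp(-Ea/(R*T2)) = 963749.4410 * exp(-75799.6110/(8.314*319.9280)) = 4.0524e-07 1/s
k2/k1 = 4.0524e-07 / 8.7945e-08 = 4.6079


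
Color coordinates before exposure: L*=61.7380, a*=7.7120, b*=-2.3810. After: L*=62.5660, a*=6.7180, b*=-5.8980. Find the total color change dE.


dL = 0.8280, da = -0.9940, db = -3.5170
dE = sqrt(0.8280^2 + (-0.9940)^2 + (-3.5170)^2) = 3.7474


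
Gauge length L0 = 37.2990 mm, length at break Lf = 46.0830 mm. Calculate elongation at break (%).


Formula: Elongation = (Lf - L0) / L0 * 100
Substituting: Elongation = (46.0830 - 37.2990) / 37.2990 * 100
Result: 23.5502 %


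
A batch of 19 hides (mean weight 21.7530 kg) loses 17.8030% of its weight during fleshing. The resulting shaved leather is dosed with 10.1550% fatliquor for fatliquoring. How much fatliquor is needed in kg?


Total_raw = N * avg_wt = 19 * 21.7530 = 413.3070 kg
Substrate = Total_raw * (1 - loss/100) = 413.3070 * (1 - 17.8030/100) = 339.7260 kg
Fat = Substrate * pct / 100 = 339.7260 * 10.1550 / 100 = 34.4992 kg


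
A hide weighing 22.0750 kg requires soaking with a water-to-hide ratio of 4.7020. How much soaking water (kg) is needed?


Formula: Water = hide_weight * ratio
Substituting: Water = 22.0750 * 4.7020
Result: 103.7966 kg


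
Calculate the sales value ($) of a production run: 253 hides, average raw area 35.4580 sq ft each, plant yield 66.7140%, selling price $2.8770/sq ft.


Raw_total = N * avg_area = 253 * 35.4580 = 8970.8740 sq ft
Finished = Raw_total * yield / 100 = 8970.8740 * 66.7140 / 100 = 5984.8289 sq ft
Value = Finished * price = 5984.8289 * 2.8770 = 17218.3527 $


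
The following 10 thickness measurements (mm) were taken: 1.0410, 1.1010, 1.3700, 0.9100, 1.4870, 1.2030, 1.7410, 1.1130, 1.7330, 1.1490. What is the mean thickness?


Formula: Average = sum / n
Substituting: Average = 12.8480 / 10
Result: 1.2848 mm


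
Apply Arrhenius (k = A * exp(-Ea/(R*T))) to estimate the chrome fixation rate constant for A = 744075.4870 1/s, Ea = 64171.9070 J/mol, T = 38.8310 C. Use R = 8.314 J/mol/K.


T_K = T_C + 273.15 = 38.8310 + 273.15 = 311.9810 K
exponent = -Ea / (R * T_K) = -64171.9070 / (8.314 * 311.9810) = -24.7404
k = A * exp(exponent) = 744075.4870 * exp(-24.7404) = 1.3397e-05 1/s


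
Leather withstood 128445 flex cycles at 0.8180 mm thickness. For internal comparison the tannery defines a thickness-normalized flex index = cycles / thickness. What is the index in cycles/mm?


Formula: Index = cycles / thickness
Substituting: Index = 128445 / 0.8180
Result: 157023.2274 cycles/mm


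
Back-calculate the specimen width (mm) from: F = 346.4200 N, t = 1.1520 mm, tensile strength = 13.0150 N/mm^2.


Formula: w = F / (TS * t)
Substituting: w = 346.4200 / (13.0150 * 1.1520)
Result: 23.1050 mm


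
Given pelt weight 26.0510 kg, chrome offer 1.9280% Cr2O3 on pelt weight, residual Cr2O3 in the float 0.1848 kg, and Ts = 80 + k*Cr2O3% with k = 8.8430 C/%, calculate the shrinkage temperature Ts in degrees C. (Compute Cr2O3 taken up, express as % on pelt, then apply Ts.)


Offered = pelt * offer_pct / 100 = 26.0510 * 1.9280 / 100 = 0.5023 kg
Uptake = offered - residual = 0.5023 - 0.1848 = 0.3175 kg
Cr2O3% on pelt = uptake / pelt * 100 = 0.3175 / 26.0510 * 100 = 1.2186 %
Ts = 80 + k * Cr2O3% = 80 + 8.8430 * 1.2186 = 90.7763 C


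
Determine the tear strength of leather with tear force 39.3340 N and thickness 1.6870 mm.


Formula: Tear strength = force / thickness
Substituting: Tear strength = 39.3340 / 1.6870
Result: 23.3159 N/mm


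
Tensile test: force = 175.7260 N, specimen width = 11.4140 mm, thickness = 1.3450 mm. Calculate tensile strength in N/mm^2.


Formula: TS = force / (width * thickness)
Substituting: TS = 175.7260 / (11.4140 * 1.3450)
Result: 11.4466 N/mm^2


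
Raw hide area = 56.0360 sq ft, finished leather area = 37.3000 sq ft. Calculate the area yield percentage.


Formula: Yield = finished / raw * 100
Substituting: Yield = 37.3000 / 56.0360 * 100
Result: 66.5644 %


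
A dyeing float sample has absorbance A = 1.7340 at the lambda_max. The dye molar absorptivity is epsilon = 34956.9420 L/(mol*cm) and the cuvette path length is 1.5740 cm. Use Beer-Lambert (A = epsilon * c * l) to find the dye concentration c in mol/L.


Formula: c = A / (epsilon * l)
Substituting: c = 1.7340 / (34956.9420 * 1.5740)
Result: 3.1515e-05 mol/L


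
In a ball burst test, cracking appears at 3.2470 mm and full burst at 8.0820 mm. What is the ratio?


Formula: Ratio = crack / burst
Substituting: Ratio = 3.2470 / 8.0820
Result: 0.4018


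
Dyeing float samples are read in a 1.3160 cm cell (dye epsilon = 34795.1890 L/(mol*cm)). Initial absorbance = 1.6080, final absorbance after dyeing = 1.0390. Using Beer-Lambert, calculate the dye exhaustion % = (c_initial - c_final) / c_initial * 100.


c_initial = A_i / (epsilon * l) = 1.6080 / (34795.1890 * 1.3160) = 3.5116e-05 mol/L
c_final = A_f / (epsilon * l) = 1.0390 / (34795.1890 * 1.3160) = 2.2690e-05 mol/L
Exhaustion = (c_initial - c_final) / c_initial * 100 = (3.5116e-05 - 2.2690e-05) / 3.5116e-05 * 100 = 35.3856 %


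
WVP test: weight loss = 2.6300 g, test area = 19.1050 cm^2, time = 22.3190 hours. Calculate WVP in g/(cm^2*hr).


Formula: WVP = loss / (area * time)
Substituting: WVP = 2.6300 / (19.1050 * 22.3190)
Result: 0.00616785 g/(cm^2*hr)


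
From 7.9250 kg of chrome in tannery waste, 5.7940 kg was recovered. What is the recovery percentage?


Formula: Recovery = recovered / input * 100
Substituting: Recovery = 5.7940 / 7.9250 * 100
Result: 73.1104 %


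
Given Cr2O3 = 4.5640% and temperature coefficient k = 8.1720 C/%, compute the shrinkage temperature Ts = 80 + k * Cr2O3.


Formula: Ts = 80 + k * Cr2O3
Substituting: Ts = 80 + 8.1720 * 4.5640
Result: 117.2970 C


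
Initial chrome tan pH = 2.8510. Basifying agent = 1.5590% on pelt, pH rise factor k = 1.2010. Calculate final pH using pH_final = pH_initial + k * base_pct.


Formula: pH_final = pH_initial + k * base_pct
Substituting: pH_final = 2.8510 + 1.2010 * 1.5590
Result: 4.7234


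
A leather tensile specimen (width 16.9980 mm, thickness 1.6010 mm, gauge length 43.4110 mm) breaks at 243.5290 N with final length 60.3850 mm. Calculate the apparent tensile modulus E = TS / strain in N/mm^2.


TS = F / (w * t) = 243.5290 / (16.9980 * 1.6010) = 8.9487 N/mm^2
strain = (Lf - L0) / L0 = (60.3850 - 43.4110) / 43.4110 = 0.3910
E = TS / strain = 8.9487 / 0.3910 = 22.8864 N/mm^2


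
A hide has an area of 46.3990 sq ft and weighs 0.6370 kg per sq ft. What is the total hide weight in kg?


Formula: Weight = area * weight_per_sqft
Substituting: Weight = 46.3990 * 0.6370
Result: 29.5562 kg


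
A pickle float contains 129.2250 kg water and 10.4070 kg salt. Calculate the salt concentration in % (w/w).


Formula: Conc = salt / (water + salt) * 100
Substituting: Conc = 10.4070 / (129.2250 + 10.4070) * 100
Result: 7.4532 %


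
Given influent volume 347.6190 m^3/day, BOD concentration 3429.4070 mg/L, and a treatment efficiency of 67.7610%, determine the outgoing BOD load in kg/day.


Load_in = volume * conc / 1000 = 347.6190 * 3429.4070 / 1000 = 1192.1270 kg/day
Removed = Load_in * eff / 100 = 1192.1270 * 67.7610 / 100 = 807.7972 kg/day
Load_out = Load_in - Removed = 1192.1270 - 807.7972 = 384.3298 kg/day


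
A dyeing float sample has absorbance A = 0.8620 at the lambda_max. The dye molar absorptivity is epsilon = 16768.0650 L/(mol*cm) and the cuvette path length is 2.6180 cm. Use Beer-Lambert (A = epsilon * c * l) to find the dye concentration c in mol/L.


Formula: c = A / (epsilon * l)
Substituting: c = 0.8620 / (16768.0650 * 2.6180)
Result: 1.9636e-05 mol/L


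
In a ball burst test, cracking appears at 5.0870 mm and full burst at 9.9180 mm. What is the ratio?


Formula: Ratio = crack / burst
Substituting: Ratio = 5.0870 / 9.9180
Result: 0.5129


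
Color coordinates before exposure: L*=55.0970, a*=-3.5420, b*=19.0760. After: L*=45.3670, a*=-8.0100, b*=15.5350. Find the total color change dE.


dL = -9.7300, da = -4.4680, db = -3.5410
dE = sqrt((-9.7300)^2 + (-4.4680)^2 + (-3.5410)^2) = 11.2772


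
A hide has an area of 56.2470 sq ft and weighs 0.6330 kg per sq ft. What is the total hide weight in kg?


Formula: Weight = area * weight_per_sqft
Substituting: Weight = 56.2470 * 0.6330
Result: 35.6044 kg


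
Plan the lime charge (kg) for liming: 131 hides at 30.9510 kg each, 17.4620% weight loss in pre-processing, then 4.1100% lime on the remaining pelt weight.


Total_raw = N * avg_wt = 131 * 30.9510 = 4054.5810 kg
Substrate = Total_raw * (1 - loss/100) = 4054.5810 * (1 - 17.4620/100) = 3346.5701 kg
Lime = Substrate * pct / 100 = 3346.5701 * 4.1100 / 100 = 137.5440 kg


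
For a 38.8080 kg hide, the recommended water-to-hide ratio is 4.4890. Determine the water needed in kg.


Formula: Water = hide_weight * ratio
Substituting: Water = 38.8080 * 4.4890
Result: 174.2091 kg


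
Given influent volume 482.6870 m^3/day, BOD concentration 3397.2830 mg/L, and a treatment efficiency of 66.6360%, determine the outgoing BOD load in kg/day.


Load_in = volume * conc / 1000 = 482.6870 * 3397.2830 / 1000 = 1639.8243 kg/day
Removed = Load_in * eff / 100 = 1639.8243 * 66.6360 / 100 = 1092.7133 kg/day
Load_out = Load_in - Removed = 1639.8243 - 1092.7133 = 547.1110 kg/day


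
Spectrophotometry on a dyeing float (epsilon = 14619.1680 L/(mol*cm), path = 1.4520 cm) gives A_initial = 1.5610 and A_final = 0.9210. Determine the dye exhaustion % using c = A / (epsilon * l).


c_initial = A_i / (epsilon * l) = 1.5610 / (14619.1680 * 1.4520) = 7.3538e-05 mol/L
c_final = A_f / (epsilon * l) = 0.9210 / (14619.1680 * 1.4520) = 4.3388e-05 mol/L
Exhaustion = (c_initial - c_final) / c_initial * 100 = (7.3538e-05 - 4.3388e-05) / 7.3538e-05 * 100 = 40.9994 %


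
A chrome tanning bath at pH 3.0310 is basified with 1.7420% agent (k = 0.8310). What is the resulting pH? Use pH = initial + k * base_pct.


Formula: pH_final = pH_initial + k * base_pct
Substituting: pH_final = 3.0310 + 0.8310 * 1.7420
Result: 4.4786


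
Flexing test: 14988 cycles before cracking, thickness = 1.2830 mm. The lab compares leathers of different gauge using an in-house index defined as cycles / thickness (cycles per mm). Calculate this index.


Formula: Index = cycles / thickness
Substituting: Index = 14988 / 1.2830
Result: 11681.9953 cycles/mm


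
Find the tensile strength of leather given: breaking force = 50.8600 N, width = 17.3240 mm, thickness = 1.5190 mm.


Formula: TS = force / (width * thickness)
Substituting: TS = 50.8600 / (17.3240 * 1.5190)
Result: 1.9327 N/mm^2


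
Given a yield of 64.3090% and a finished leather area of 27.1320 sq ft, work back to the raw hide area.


Formula: raw = finished * 100 / yield
Substituting: raw = 27.1320 * 100 / 64.3090
Result: 42.1901 sq ft


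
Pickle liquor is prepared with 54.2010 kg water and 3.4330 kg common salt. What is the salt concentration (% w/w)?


Formula: Conc = salt / (water + salt) * 100
Substituting: Conc = 3.4330 / (54.2010 + 3.4330) * 100
Result: 5.9566 %


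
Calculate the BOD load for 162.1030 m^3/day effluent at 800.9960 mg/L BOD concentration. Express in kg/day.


Formula: BOD_load = volume * conc / 1000
Substituting: BOD_load = 162.1030 * 800.9960 / 1000
Result: 129.8439 kg/day


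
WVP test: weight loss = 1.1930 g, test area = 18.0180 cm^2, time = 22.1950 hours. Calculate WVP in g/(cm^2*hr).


Formula: WVP = loss / (area * time)
Substituting: WVP = 1.1930 / (18.0180 * 22.1950)
Result: 0.00298317 g/(cm^2*hr)


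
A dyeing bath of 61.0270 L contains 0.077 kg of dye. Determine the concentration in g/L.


Formula: Conc = dye_mass(kg) / volume(L) * 1000
Substituting: Conc = 0.077 / 61.0270 * 1000
Result: 1.2617 g/L


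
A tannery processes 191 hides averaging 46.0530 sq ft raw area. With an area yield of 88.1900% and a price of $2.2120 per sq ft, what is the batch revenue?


Raw_total = N * avg_area = 191 * 46.0530 = 8796.1230 sq ft
Finished = Raw_total * yield / 100 = 8796.1230 * 88.1900 / 100 = 7757.3009 sq ft
Value = Finished * price = 7757.3009 * 2.2120 = 17159.1495 $


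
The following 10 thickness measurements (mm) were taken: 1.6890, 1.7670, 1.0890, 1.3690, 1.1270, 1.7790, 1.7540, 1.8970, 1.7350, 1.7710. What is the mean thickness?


Formula: Average = sum / n
Substituting: Average = 15.9770 / 10
Result: 1.5977 mm


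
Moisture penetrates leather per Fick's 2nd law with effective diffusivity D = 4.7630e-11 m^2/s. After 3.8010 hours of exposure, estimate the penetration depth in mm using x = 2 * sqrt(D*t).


t = 3.8010 hr * 3600 = 13683.6000 s
D * t = 4.7630e-11 * 13683.6000 = 6.5175e-07
x = 2 * sqrt(D*t) = 2 * sqrt(6.5175e-07) = 0.00161462 m = 1.6146 mm


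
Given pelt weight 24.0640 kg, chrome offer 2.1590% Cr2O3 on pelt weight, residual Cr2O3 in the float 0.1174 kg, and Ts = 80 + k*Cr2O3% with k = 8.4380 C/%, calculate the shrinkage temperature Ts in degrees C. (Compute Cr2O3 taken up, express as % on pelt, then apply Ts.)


Offered = pelt * offer_pct / 100 = 24.0640 * 2.1590 / 100 = 0.5195 kg
Uptake = offered - residual = 0.5195 - 0.1174 = 0.4021 kg
Cr2O3% on pelt = uptake / pelt * 100 = 0.4021 / 24.0640 * 100 = 1.6711 %
Ts = 80 + k * Cr2O3% = 80 + 8.4380 * 1.6711 = 94.1010 C


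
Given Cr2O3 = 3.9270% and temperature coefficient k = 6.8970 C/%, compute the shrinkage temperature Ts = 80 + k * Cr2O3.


Formula: Ts = 80 + k * Cr2O3
Substituting: Ts = 80 + 6.8970 * 3.9270
Result: 107.0845 C


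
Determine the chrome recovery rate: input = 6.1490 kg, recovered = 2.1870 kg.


Formula: Recovery = recovered / input * 100
Substituting: Recovery = 2.1870 / 6.1490 * 100
Result: 35.5668 %


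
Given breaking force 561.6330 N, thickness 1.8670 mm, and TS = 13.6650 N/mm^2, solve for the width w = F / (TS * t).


Formula: w = F / (TS * t)
Substituting: w = 561.6330 / (13.6650 * 1.8670)
Result: 22.0140 mm


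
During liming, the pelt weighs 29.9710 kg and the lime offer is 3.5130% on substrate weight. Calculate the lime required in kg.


Formula: Lime = substrate * pct / 100
Substituting: Lime = 29.9710 * 3.5130 / 100
Result: 1.0529 kg


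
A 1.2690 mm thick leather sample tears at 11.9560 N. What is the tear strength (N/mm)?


Formula: Tear strength = force / thickness
Substituting: Tear strength = 11.9560 / 1.2690
Result: 9.4216 N/mm


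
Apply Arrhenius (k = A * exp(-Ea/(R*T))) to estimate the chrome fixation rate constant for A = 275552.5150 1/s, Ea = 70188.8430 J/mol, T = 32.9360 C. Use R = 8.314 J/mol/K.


T_K = T_C + 273.15 = 32.9360 + 273.15 = 306.0860 K
exponent = -Ea / (R * T_K) = -70188.8430 / (8.314 * 306.0860) = -27.5813
k = A * exp(exponent) = 275552.5150 * exp(-27.5813) = 2.8960e-07 1/s


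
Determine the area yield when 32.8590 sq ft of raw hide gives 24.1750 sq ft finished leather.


Formula: Yield = finished / raw * 100
Substituting: Yield = 24.1750 / 32.8590 * 100
Result: 73.5719 %


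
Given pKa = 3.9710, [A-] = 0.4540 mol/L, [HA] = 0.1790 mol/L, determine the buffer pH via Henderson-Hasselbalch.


ratio = [A-] / [HA] = 0.4540 / 0.1790 = 2.5363
log10(ratio) = 0.4042
pH = pKa + log10(ratio) = 3.9710 + 0.4042 = 4.3752


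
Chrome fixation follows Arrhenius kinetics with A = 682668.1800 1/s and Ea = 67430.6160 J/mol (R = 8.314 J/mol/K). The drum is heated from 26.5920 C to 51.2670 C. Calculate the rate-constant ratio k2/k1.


T1 = 26.5920 + 273.15 = 299.7420 K; T2 = 51.2670 + 273.15 = 324.4170 K
k1 = A * exp(-Ea/(R*T1)) = 682668.1800 * exp(-67430.6160/(8.314*299.7420)) = 1.2105e-06 1/s
k2 = A * exp(-Ea/(R*T2)) = 682668.1800 * exp(-67430.6160/(8.314*324.4170)) = 9.4790e-06 1/s
k2/k1 = 9.4790e-06 / 1.2105e-06 = 7.8306


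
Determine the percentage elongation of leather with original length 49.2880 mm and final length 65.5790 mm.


Formula: Elongation = (Lf - L0) / L0 * 100
Substituting: Elongation = (65.5790 - 49.2880) / 49.2880 * 100
Result: 33.0527 %


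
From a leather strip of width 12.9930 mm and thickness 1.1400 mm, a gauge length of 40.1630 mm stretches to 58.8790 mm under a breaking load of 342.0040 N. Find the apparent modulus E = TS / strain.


TS = F / (w * t) = 342.0040 / (12.9930 * 1.1400) = 23.0896 N/mm^2
strain = (Lf - L0) / L0 = (58.8790 - 40.1630) / 40.1630 = 0.4660
E = TS / strain = 23.0896 / 0.4660 = 49.5484 N/mm^2


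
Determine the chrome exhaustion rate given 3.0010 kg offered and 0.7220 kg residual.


Formula: Uptake = (offered - residual) / offered * 100
Substituting: Uptake = (3.0010 - 0.7220) / 3.0010 * 100
Result: 75.9414 %


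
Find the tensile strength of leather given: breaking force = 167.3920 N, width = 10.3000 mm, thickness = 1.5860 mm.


Formula: TS = force / (width * thickness)
Substituting: TS = 167.3920 / (10.3000 * 1.5860)
Result: 10.2469 N/mm^2


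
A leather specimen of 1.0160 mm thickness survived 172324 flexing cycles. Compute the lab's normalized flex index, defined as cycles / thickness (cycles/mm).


Formula: Index = cycles / thickness
Substituting: Index = 172324 / 1.0160
Result: 169610.2362 cycles/mm


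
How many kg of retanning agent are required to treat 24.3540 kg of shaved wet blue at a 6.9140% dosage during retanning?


Formula: Retan = substrate * pct / 100
Substituting: Retan = 24.3540 * 6.9140 / 100
Result: 1.6838 kg


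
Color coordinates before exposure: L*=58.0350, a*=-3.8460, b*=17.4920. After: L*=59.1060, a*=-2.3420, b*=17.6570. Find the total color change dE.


dL = 1.0710, da = 1.5040, db = 0.1650
dE = sqrt(1.0710^2 + 1.5040^2 + 0.1650^2) = 1.8537


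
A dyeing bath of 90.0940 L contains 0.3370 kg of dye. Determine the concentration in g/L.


Formula: Conc = dye_mass(kg) / volume(L) * 1000
Substituting: Conc = 0.3370 / 90.0940 * 1000
Result: 3.7405 g/L


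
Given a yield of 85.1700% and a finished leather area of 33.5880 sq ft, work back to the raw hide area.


Formula: raw = finished * 100 / yield
Substituting: raw = 33.5880 * 100 / 85.1700
Result: 39.4364 sq ft


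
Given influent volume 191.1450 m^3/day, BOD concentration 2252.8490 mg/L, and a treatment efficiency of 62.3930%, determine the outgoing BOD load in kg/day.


Load_in = volume * conc / 1000 = 191.1450 * 2252.8490 / 1000 = 430.6208 kg/day
Removed = Load_in * eff / 100 = 430.6208 * 62.3930 / 100 = 268.6772 kg/day
Load_out = Load_in - Removed = 430.6208 - 268.6772 = 161.9436 kg/day


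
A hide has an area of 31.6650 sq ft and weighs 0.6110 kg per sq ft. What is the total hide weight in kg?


Formula: Weight = area * weight_per_sqft
Substituting: Weight = 31.6650 * 0.6110
Result: 19.3473 kg


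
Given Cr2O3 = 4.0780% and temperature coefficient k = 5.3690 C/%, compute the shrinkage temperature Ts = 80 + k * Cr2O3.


Formula: Ts = 80 + k * Cr2O3
Substituting: Ts = 80 + 5.3690 * 4.0780
Result: 101.8948 C


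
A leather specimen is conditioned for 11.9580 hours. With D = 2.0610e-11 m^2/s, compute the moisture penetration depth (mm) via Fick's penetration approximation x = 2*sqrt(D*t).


t = 11.9580 hr * 3600 = 43048.8000 s
D * t = 2.0610e-11 * 43048.8000 = 8.8724e-07
x = 2 * sqrt(D*t) = 2 * sqrt(8.8724e-07) = 0.00188386 m = 1.8839 mm


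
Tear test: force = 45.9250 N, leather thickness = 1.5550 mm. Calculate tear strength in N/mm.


Formula: Tear strength = force / thickness
Substituting: Tear strength = 45.9250 / 1.5550
Result: 29.5338 N/mm


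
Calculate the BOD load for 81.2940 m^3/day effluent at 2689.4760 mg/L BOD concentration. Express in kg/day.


Formula: BOD_load = volume * conc / 1000
Substituting: BOD_load = 81.2940 * 2689.4760 / 1000
Result: 218.6383 kg/day


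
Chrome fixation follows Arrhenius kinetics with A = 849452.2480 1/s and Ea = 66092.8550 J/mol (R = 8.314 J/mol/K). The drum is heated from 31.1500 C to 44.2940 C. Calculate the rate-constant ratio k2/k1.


T1 = 31.1500 + 273.15 = 304.3000 K; T2 = 44.2940 + 273.15 = 317.4440 K
k1 = A * exp(-Ea/(R*T1)) = 849452.2480 * exp(-66092.8550/(8.314*304.3000)) = 3.8331e-06 1/s
k2 = A * exp(-Ea/(R*T2)) = 849452.2480 * exp(-66092.8550/(8.314*317.4440)) = 1.1306e-05 1/s
k2/k1 = 1.1306e-05 / 3.8331e-06 = 2.9497


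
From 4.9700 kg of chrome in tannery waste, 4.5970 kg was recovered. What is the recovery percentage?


Formula: Recovery = recovered / input * 100
Substituting: Recovery = 4.5970 / 4.9700 * 100
Result: 92.4950 %


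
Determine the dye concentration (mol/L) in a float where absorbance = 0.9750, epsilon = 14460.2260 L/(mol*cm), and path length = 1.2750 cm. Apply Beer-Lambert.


Formula: c = A / (epsilon * l)
Substituting: c = 0.9750 / (14460.2260 * 1.2750)
Result: 5.2883e-05 mol/L


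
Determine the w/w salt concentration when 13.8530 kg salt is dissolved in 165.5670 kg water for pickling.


Formula: Conc = salt / (water + salt) * 100
Substituting: Conc = 13.8530 / (165.5670 + 13.8530) * 100
Result: 7.7210 %


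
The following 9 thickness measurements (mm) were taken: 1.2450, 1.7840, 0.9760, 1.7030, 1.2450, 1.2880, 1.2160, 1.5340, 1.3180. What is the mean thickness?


Formula: Average = sum / n
Substituting: Average = 12.3090 / 9
Result: 1.3677 mm


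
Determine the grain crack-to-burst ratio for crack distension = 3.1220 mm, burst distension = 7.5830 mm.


Formula: Ratio = crack / burst
Substituting: Ratio = 3.1220 / 7.5830
Result: 0.4117


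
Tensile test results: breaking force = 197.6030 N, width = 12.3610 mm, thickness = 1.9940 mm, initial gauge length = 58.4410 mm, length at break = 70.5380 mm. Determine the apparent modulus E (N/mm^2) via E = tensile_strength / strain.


TS = F / (w * t) = 197.6030 / (12.3610 * 1.9940) = 8.0171 N/mm^2
strain = (Lf - L0) / L0 = (70.5380 - 58.4410) / 58.4410 = 0.2070
E = TS / strain = 8.0171 / 0.2070 = 38.7306 N/mm^2


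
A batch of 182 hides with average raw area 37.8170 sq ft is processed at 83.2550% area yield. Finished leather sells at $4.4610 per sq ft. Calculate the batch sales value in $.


Raw_total = N * avg_area = 182 * 37.8170 = 6882.6940 sq ft
Finished = Raw_total * yield / 100 = 6882.6940 * 83.2550 / 100 = 5730.1869 sq ft
Value = Finished * price = 5730.1869 * 4.4610 = 25562.3637 $


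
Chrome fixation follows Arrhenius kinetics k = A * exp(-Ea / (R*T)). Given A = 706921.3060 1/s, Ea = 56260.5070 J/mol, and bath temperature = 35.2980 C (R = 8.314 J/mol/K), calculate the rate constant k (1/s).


T_K = T_C + 273.15 = 35.2980 + 273.15 = 308.4480 K
exponent = -Ea / (R * T_K) = -56260.5070 / (8.314 * 308.4480) = -21.9387
k = A * exp(exponent) = 706921.3060 * exp(-21.9387) = 2.0965e-04 1/s


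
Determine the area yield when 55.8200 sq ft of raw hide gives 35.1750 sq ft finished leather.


Formula: Yield = finished / raw * 100
Substituting: Yield = 35.1750 / 55.8200 * 100
Result: 63.0150 %


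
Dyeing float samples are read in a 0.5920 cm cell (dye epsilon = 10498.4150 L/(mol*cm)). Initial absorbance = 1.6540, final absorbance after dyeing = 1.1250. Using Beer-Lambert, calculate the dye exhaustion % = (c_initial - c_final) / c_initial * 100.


c_initial = A_i / (epsilon * l) = 1.6540 / (10498.4150 * 0.5920) = 2.6613e-04 mol/L
c_final = A_f / (epsilon * l) = 1.1250 / (10498.4150 * 0.5920) = 1.8101e-04 mol/L
Exhaustion = (c_initial - c_final) / c_initial * 100 = (2.6613e-04 - 1.8101e-04) / 2.6613e-04 * 100 = 31.9831 %


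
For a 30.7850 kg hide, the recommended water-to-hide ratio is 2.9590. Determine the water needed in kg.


Formula: Water = hide_weight * ratio
Substituting: Water = 30.7850 * 2.9590
Result: 91.0928 kg


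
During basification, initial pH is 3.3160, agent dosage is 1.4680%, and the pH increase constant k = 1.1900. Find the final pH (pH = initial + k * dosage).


Formula: pH_final = pH_initial + k * base_pct
Substituting: pH_final = 3.3160 + 1.1900 * 1.4680
Result: 5.0629


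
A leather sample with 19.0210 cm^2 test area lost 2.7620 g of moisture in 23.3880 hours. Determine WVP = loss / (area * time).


Formula: WVP = loss / (area * time)
Substituting: WVP = 2.7620 / (19.0210 * 23.3880)
Result: 0.00620865 g/(cm^2*hr)


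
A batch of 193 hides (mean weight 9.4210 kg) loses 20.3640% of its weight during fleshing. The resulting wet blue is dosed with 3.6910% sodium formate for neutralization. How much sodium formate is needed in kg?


Total_raw = N * avg_wt = 193 * 9.4210 = 1818.2530 kg
Substrate = Total_raw * (1 - loss/100) = 1818.2530 * (1 - 20.3640/100) = 1447.9840 kg
Neutralizer = Substrate * pct / 100 = 1447.9840 * 3.6910 / 100 = 53.4451 kg


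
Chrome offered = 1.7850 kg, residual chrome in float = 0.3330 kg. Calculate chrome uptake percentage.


Formula: Uptake = (offered - residual) / offered * 100
Substituting: Uptake = (1.7850 - 0.3330) / 1.7850 * 100
Result: 81.3445 %


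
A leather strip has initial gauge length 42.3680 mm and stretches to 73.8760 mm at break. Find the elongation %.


Formula: Elongation = (Lf - L0) / L0 * 100
Substituting: Elongation = (73.8760 - 42.3680) / 42.3680 * 100
Result: 74.3674 %


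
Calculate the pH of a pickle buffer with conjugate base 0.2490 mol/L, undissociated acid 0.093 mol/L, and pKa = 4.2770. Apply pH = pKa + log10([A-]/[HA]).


ratio = [A-] / [HA] = 0.2490 / 0.093 = 2.6774
log10(ratio) = 0.4277
pH = pKa + log10(ratio) = 4.2770 + 0.4277 = 4.7047


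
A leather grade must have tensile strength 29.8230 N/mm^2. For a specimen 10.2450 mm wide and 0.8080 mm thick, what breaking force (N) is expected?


Formula: F = TS * w * t
Substituting: F = 29.8230 * 10.2450 * 0.8080
Result: 246.8736 N


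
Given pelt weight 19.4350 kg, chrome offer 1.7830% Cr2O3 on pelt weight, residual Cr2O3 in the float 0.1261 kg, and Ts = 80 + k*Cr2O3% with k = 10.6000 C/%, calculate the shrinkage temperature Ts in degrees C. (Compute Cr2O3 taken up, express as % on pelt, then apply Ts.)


Offered = pelt * offer_pct / 100 = 19.4350 * 1.7830 / 100 = 0.3465 kg
Uptake = offered - residual = 0.3465 - 0.1261 = 0.2204 kg
Cr2O3% on pelt = uptake / pelt * 100 = 0.2204 / 19.4350 * 100 = 1.1342 %
Ts = 80 + k * Cr2O3% = 80 + 10.6000 * 1.1342 = 92.0222 C


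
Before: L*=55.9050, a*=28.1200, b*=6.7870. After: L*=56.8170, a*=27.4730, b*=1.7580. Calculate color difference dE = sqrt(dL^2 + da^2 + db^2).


dL = 0.9120, da = -0.6470, db = -5.0290
dE = sqrt(0.9120^2 + (-0.6470)^2 + (-5.0290)^2) = 5.1518


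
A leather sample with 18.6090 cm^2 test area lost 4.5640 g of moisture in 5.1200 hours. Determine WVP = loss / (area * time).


Formula: WVP = loss / (area * time)
Substituting: WVP = 4.5640 / (18.6090 * 5.1200)
Result: 0.0479019 g/(cm^2*hr)


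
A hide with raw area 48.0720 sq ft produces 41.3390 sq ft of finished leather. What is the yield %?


Formula: Yield = finished / raw * 100
Substituting: Yield = 41.3390 / 48.0720 * 100
Result: 85.9939 %


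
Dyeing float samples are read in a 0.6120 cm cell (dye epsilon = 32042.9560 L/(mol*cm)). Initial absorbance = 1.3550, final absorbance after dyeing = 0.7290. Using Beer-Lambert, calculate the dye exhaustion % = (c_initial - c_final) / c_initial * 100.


c_initial = A_i / (epsilon * l) = 1.3550 / (32042.9560 * 0.6120) = 6.9096e-05 mol/L
c_final = A_f / (epsilon * l) = 0.7290 / (32042.9560 * 0.6120) = 3.7174e-05 mol/L
Exhaustion = (c_initial - c_final) / c_initial * 100 = (6.9096e-05 - 3.7174e-05) / 6.9096e-05 * 100 = 46.1993 %


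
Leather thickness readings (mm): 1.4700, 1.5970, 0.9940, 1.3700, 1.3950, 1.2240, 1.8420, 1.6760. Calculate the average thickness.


Formula: Average = sum / n
Substituting: Average = 11.5680 / 8
Result: 1.4460 mm


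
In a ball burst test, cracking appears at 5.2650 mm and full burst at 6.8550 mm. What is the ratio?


Formula: Ratio = crack / burst
Substituting: Ratio = 5.2650 / 6.8550
Result: 0.7681


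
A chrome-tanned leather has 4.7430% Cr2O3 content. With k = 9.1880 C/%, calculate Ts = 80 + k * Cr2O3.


Formula: Ts = 80 + k * Cr2O3
Substituting: Ts = 80 + 9.1880 * 4.7430
Result: 123.5787 C


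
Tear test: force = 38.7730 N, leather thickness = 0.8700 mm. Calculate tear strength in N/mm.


Formula: Tear strength = force / thickness
Substituting: Tear strength = 38.7730 / 0.8700
Result: 44.5667 N/mm


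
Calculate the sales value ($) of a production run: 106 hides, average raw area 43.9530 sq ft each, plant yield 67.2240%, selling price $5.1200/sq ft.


Raw_total = N * avg_area = 106 * 43.9530 = 4659.0180 sq ft
Finished = Raw_total * yield / 100 = 4659.0180 * 67.2240 / 100 = 3131.9783 sq ft
Value = Finished * price = 3131.9783 * 5.1200 = 16035.7287 $


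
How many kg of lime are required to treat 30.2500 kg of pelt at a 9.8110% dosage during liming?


Formula: Lime = substrate * pct / 100
Substituting: Lime = 30.2500 * 9.8110 / 100
Result: 2.9678 kg


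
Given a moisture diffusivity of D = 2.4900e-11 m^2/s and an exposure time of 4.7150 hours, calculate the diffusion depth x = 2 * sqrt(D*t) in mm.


t = 4.7150 hr * 3600 = 16974.0000 s
D * t = 2.4900e-11 * 16974.0000 = 4.2265e-07
x = 2 * sqrt(D*t) = 2 * sqrt(4.2265e-07) = 0.00130023 m = 1.3002 mm


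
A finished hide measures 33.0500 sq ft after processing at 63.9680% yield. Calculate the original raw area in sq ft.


Formula: raw = finished * 100 / yield
Substituting: raw = 33.0500 * 100 / 63.9680
Result: 51.6665 sq ft


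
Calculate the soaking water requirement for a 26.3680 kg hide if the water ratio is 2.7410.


Formula: Water = hide_weight * ratio
Substituting: Water = 26.3680 * 2.7410
Result: 72.2747 kg


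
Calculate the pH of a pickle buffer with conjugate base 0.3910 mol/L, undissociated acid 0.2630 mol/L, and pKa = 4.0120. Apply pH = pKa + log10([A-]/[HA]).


ratio = [A-] / [HA] = 0.3910 / 0.2630 = 1.4867
log10(ratio) = 0.1722
pH = pKa + log10(ratio) = 4.0120 + 0.1722 = 4.1842


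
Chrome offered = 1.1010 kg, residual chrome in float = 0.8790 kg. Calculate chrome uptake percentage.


Formula: Uptake = (offered - residual) / offered * 100
Substituting: Uptake = (1.1010 - 0.8790) / 1.1010 * 100
Result: 20.1635 %


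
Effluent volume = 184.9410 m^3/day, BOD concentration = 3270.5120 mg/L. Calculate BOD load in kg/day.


Formula: BOD_load = volume * conc / 1000
Substituting: BOD_load = 184.9410 * 3270.5120 / 1000
Result: 604.8518 kg/day


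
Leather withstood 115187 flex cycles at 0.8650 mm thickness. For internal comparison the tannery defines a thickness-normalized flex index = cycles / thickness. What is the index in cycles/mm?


Formula: Index = cycles / thickness
Substituting: Index = 115187 / 0.8650
Result: 133164.1618 cycles/mm


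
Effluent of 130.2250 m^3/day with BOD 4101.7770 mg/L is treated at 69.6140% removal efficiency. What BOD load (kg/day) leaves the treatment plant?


Load_in = volume * conc / 1000 = 130.2250 * 4101.7770 / 1000 = 534.1539 kg/day
Removed = Load_in * eff / 100 = 534.1539 * 69.6140 / 100 = 371.8459 kg/day
Load_out = Load_in - Removed = 534.1539 - 371.8459 = 162.3080 kg/day


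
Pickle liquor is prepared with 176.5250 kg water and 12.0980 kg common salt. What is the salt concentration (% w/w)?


Formula: Conc = salt / (water + salt) * 100
Substituting: Conc = 12.0980 / (176.5250 + 12.0980) * 100
Result: 6.4139 %


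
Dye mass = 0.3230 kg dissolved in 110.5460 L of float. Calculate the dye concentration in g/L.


Formula: Conc = dye_mass(kg) / volume(L) * 1000
Substituting: Conc = 0.3230 / 110.5460 * 1000
Result: 2.9219 g/L


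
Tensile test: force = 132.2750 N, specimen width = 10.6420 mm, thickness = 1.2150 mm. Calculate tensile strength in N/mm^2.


Formula: TS = force / (width * thickness)
Substituting: TS = 132.2750 / (10.6420 * 1.2150)
Result: 10.2301 N/mm^2


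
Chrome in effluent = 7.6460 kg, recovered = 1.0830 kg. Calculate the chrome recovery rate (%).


Formula: Recovery = recovered / input * 100
Substituting: Recovery = 1.0830 / 7.6460 * 100
Result: 14.1643 %


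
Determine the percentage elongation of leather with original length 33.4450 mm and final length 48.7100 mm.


Formula: Elongation = (Lf - L0) / L0 * 100
Substituting: Elongation = (48.7100 - 33.4450) / 33.4450 * 100
Result: 45.6421 %


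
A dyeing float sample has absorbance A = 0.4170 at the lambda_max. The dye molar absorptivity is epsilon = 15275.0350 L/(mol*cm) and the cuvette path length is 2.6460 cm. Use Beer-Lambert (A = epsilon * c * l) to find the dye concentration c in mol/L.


Formula: c = A / (epsilon * l)
Substituting: c = 0.4170 / (15275.0350 * 2.6460)
Result: 1.0317e-05 mol/L


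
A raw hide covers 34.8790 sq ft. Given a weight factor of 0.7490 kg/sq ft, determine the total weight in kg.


Formula: Weight = area * weight_per_sqft
Substituting: Weight = 34.8790 * 0.7490
Result: 26.1244 kg


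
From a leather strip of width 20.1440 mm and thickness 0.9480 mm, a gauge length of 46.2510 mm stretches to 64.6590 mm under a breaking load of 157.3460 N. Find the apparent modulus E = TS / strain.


TS = F / (w * t) = 157.3460 / (20.1440 * 0.9480) = 8.2395 N/mm^2
strain = (Lf - L0) / L0 = (64.6590 - 46.2510) / 46.2510 = 0.3980
E = TS / strain = 8.2395 / 0.3980 = 20.7022 N/mm^2


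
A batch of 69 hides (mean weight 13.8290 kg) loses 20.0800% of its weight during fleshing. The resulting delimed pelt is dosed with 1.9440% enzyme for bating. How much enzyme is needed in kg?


Total_raw = N * avg_wt = 69 * 13.8290 = 954.2010 kg
Substrate = Total_raw * (1 - loss/100) = 954.2010 * (1 - 20.0800/100) = 762.5974 kg
Enzyme = Substrate * pct / 100 = 762.5974 * 1.9440 / 100 = 14.8249 kg
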